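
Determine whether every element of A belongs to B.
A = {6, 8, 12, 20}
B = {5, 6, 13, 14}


A ⊆ B means every element of A is in B.
Elements in A not in B: {8, 12, 20}
So A ⊄ B.

No, A ⊄ B


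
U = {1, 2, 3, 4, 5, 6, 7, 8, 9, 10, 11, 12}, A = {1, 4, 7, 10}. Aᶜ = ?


Aᶜ = U \ A = elements in U but not in A
U = {1, 2, 3, 4, 5, 6, 7, 8, 9, 10, 11, 12}
A = {1, 4, 7, 10}
Aᶜ = {2, 3, 5, 6, 8, 9, 11, 12}

Aᶜ = {2, 3, 5, 6, 8, 9, 11, 12}


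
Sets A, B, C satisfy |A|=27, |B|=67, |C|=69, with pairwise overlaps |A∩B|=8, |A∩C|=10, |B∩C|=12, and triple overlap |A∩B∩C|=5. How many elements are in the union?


|A∪B∪C| = |A|+|B|+|C| - |A∩B|-|A∩C|-|B∩C| + |A∩B∩C|
= 27+67+69 - 8-10-12 + 5
= 163 - 30 + 5
= 138

|A ∪ B ∪ C| = 138


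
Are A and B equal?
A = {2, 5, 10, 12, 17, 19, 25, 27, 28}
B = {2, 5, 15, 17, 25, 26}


Two sets are equal iff they have exactly the same elements.
A = {2, 5, 10, 12, 17, 19, 25, 27, 28}
B = {2, 5, 15, 17, 25, 26}
Differences: {10, 12, 15, 19, 26, 27, 28}
A ≠ B

No, A ≠ B


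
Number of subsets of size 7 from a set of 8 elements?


C(n,k) = n! / (k!(n-k)!)
C(8,7) = 8! / (7!1!)
= 8

C(8,7) = 8


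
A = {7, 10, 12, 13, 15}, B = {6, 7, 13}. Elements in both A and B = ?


A = {7, 10, 12, 13, 15}
B = {6, 7, 13}
Region: in both A and B
Elements: {7, 13}

Elements in both A and B: {7, 13}


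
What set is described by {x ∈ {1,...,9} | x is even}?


Checking each candidate:
Condition: even numbers in {1,...,9}
Result = {2, 4, 6, 8}

{2, 4, 6, 8}


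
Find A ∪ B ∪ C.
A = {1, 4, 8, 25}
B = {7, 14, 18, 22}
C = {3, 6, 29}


A ∪ B = {1, 4, 7, 8, 14, 18, 22, 25}
(A ∪ B) ∪ C = {1, 3, 4, 6, 7, 8, 14, 18, 22, 25, 29}

A ∪ B ∪ C = {1, 3, 4, 6, 7, 8, 14, 18, 22, 25, 29}


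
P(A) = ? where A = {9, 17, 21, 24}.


|A| = 4, so |P(A)| = 2^4 = 16
Enumerate subsets by cardinality (0 to 4):
∅, {9}, {17}, {21}, {24}, {9, 17}, {9, 21}, {9, 24}, {17, 21}, {17, 24}, {21, 24}, {9, 17, 21}, {9, 17, 24}, {9, 21, 24}, {17, 21, 24}, {9, 17, 21, 24}

P(A) has 16 subsets: ∅, {9}, {17}, {21}, {24}, {9, 17}, {9, 21}, {9, 24}, {17, 21}, {17, 24}, {21, 24}, {9, 17, 21}, {9, 17, 24}, {9, 21, 24}, {17, 21, 24}, {9, 17, 21, 24}


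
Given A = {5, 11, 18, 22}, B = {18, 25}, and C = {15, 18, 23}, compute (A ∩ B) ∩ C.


A ∩ B = {18}
(A ∩ B) ∩ C = {18}

A ∩ B ∩ C = {18}


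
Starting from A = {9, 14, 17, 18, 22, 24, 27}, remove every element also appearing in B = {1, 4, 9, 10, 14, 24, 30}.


A \ B = elements in A but not in B
A = {9, 14, 17, 18, 22, 24, 27}
B = {1, 4, 9, 10, 14, 24, 30}
Remove from A any elements in B
A \ B = {17, 18, 22, 27}

A \ B = {17, 18, 22, 27}


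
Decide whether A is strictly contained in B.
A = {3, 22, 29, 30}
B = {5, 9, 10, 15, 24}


A ⊂ B requires: A ⊆ B AND A ≠ B.
A ⊆ B? No
A ⊄ B, so A is not a proper subset.

No, A is not a proper subset of B


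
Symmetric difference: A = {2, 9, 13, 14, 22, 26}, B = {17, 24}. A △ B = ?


A △ B = (A \ B) ∪ (B \ A) = elements in exactly one of A or B
A \ B = {2, 9, 13, 14, 22, 26}
B \ A = {17, 24}
A △ B = {2, 9, 13, 14, 17, 22, 24, 26}

A △ B = {2, 9, 13, 14, 17, 22, 24, 26}


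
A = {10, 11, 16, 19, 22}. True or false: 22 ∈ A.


A = {10, 11, 16, 19, 22}
Checking if 22 is in A
22 is in A → True

22 ∈ A


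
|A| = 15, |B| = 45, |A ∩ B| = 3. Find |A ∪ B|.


|A ∪ B| = |A| + |B| - |A ∩ B|
= 15 + 45 - 3
= 57

|A ∪ B| = 57


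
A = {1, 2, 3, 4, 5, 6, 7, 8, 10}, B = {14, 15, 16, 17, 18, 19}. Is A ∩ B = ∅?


Disjoint means A ∩ B = ∅.
A ∩ B = ∅
A ∩ B = ∅, so A and B are disjoint.

Yes, A and B are disjoint


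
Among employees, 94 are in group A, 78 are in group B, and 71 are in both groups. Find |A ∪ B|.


|A ∪ B| = |A| + |B| - |A ∩ B|
= 94 + 78 - 71
= 101

|A ∪ B| = 101


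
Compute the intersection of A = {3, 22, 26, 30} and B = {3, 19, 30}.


A ∩ B = elements in both A and B
A = {3, 22, 26, 30}
B = {3, 19, 30}
A ∩ B = {3, 30}

A ∩ B = {3, 30}


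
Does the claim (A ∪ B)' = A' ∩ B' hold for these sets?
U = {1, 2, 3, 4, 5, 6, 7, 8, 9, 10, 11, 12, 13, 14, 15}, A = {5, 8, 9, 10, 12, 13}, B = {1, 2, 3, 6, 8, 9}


LHS: A ∪ B = {1, 2, 3, 5, 6, 8, 9, 10, 12, 13}
(A ∪ B)' = U \ (A ∪ B) = {4, 7, 11, 14, 15}
A' = {1, 2, 3, 4, 6, 7, 11, 14, 15}, B' = {4, 5, 7, 10, 11, 12, 13, 14, 15}
Claimed RHS: A' ∩ B' = {4, 7, 11, 14, 15}
Identity is VALID: LHS = RHS = {4, 7, 11, 14, 15} ✓

Identity is valid. (A ∪ B)' = A' ∩ B' = {4, 7, 11, 14, 15}


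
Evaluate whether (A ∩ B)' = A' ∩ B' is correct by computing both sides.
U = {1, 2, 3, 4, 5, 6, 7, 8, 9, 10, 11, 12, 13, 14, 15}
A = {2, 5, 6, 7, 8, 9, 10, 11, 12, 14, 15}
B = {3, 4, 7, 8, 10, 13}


LHS: A ∩ B = {7, 8, 10}
(A ∩ B)' = U \ (A ∩ B) = {1, 2, 3, 4, 5, 6, 9, 11, 12, 13, 14, 15}
A' = {1, 3, 4, 13}, B' = {1, 2, 5, 6, 9, 11, 12, 14, 15}
Claimed RHS: A' ∩ B' = {1}
Identity is INVALID: LHS = {1, 2, 3, 4, 5, 6, 9, 11, 12, 13, 14, 15} but the RHS claimed here equals {1}. The correct form is (A ∩ B)' = A' ∪ B'.

Identity is invalid: (A ∩ B)' = {1, 2, 3, 4, 5, 6, 9, 11, 12, 13, 14, 15} but A' ∩ B' = {1}. The correct De Morgan law is (A ∩ B)' = A' ∪ B'.


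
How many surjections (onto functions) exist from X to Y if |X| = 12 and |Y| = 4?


n = |X| = 12, k = |Y| = 4. Surjections via inclusion-exclusion:
S(n,k) = Σ(-1)^i × C(k,i) × (k-i)^n, i=0 to k
i=0: (-1)^0×C(4,0)×4^12 = 16777216
i=1: (-1)^1×C(4,1)×3^12 = -2125764
i=2: (-1)^2×C(4,2)×2^12 = 24576
i=3: (-1)^3×C(4,3)×1^12 = -4
i=4: (-1)^4×C(4,4)×0^12 = 0
Total = 14676024

Number of surjections = 14676024


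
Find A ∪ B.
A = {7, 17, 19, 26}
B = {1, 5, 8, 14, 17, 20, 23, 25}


A ∪ B = all elements in A or B (or both)
A = {7, 17, 19, 26}
B = {1, 5, 8, 14, 17, 20, 23, 25}
A ∪ B = {1, 5, 7, 8, 14, 17, 19, 20, 23, 25, 26}

A ∪ B = {1, 5, 7, 8, 14, 17, 19, 20, 23, 25, 26}


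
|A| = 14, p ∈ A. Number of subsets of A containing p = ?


Subsets of A containing p correspond to subsets of A \ {p}, which has 13 elements.
Count = 2^(n-1) = 2^13
= 8192

Number of subsets containing p = 8192


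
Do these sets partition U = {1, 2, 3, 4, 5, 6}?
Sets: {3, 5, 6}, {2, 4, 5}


A partition requires: (1) non-empty parts, (2) pairwise disjoint, (3) union = U
Parts: {3, 5, 6}, {2, 4, 5}
Union of parts: {2, 3, 4, 5, 6}
U = {1, 2, 3, 4, 5, 6}
All non-empty? True
Pairwise disjoint? False
Covers U? False

No, not a valid partition


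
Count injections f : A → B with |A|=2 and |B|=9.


An injection sends each of |A| = 2 inputs to a distinct output in B.
# injections = |B|·(|B|-1)·…·(|B|-|A|+1) = 9! / (9 - 2)!
= 9 × 8
= 72

Number of injections = 72


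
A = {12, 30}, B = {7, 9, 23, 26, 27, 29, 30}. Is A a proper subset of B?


A ⊂ B requires: A ⊆ B AND A ≠ B.
A ⊆ B? No
A ⊄ B, so A is not a proper subset.

No, A is not a proper subset of B


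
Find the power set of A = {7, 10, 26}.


|A| = 3, so |P(A)| = 2^3 = 8
Enumerate subsets by cardinality (0 to 3):
∅, {7}, {10}, {26}, {7, 10}, {7, 26}, {10, 26}, {7, 10, 26}

P(A) has 8 subsets: ∅, {7}, {10}, {26}, {7, 10}, {7, 26}, {10, 26}, {7, 10, 26}


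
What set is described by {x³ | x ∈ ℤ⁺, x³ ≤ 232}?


Checking each candidate:
Condition: positive perfect cubes ≤ 232
Result = {1, 8, 27, 64, 125, 216}

{1, 8, 27, 64, 125, 216}


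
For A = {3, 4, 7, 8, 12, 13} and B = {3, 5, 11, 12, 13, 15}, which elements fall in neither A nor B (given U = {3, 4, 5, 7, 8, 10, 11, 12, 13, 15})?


A = {3, 4, 7, 8, 12, 13}
B = {3, 5, 11, 12, 13, 15}
Region: in neither A nor B (given U = {3, 4, 5, 7, 8, 10, 11, 12, 13, 15})
Elements: {10}

Elements in neither A nor B (given U = {3, 4, 5, 7, 8, 10, 11, 12, 13, 15}): {10}


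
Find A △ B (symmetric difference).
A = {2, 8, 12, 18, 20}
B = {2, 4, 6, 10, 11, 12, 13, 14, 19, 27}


A △ B = (A \ B) ∪ (B \ A) = elements in exactly one of A or B
A \ B = {8, 18, 20}
B \ A = {4, 6, 10, 11, 13, 14, 19, 27}
A △ B = {4, 6, 8, 10, 11, 13, 14, 18, 19, 20, 27}

A △ B = {4, 6, 8, 10, 11, 13, 14, 18, 19, 20, 27}


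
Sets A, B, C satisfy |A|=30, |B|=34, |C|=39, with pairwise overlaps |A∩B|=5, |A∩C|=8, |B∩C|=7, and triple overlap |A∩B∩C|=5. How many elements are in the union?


|A∪B∪C| = |A|+|B|+|C| - |A∩B|-|A∩C|-|B∩C| + |A∩B∩C|
= 30+34+39 - 5-8-7 + 5
= 103 - 20 + 5
= 88

|A ∪ B ∪ C| = 88


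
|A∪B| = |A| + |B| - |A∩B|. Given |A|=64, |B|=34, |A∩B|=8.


|A ∪ B| = |A| + |B| - |A ∩ B|
= 64 + 34 - 8
= 90

|A ∪ B| = 90


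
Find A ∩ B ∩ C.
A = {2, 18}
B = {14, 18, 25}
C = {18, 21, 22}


A ∩ B = {18}
(A ∩ B) ∩ C = {18}

A ∩ B ∩ C = {18}


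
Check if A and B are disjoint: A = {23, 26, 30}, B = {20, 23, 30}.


Disjoint means A ∩ B = ∅.
A ∩ B = {23, 30}
A ∩ B ≠ ∅, so A and B are NOT disjoint.

No, A and B are not disjoint (A ∩ B = {23, 30})


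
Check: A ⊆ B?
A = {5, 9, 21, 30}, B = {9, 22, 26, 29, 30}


A ⊆ B means every element of A is in B.
Elements in A not in B: {5, 21}
So A ⊄ B.

No, A ⊄ B


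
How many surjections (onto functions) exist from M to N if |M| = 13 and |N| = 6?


n = |M| = 13, k = |N| = 6. Surjections via inclusion-exclusion:
S(n,k) = Σ(-1)^i × C(k,i) × (k-i)^n, i=0 to k
i=0: (-1)^0×C(6,0)×6^13 = 13060694016
i=1: (-1)^1×C(6,1)×5^13 = -7324218750
i=2: (-1)^2×C(6,2)×4^13 = 1006632960
i=3: (-1)^3×C(6,3)×3^13 = -31886460
i=4: (-1)^4×C(6,4)×2^13 = 122880
i=5: (-1)^5×C(6,5)×1^13 = -6
i=6: (-1)^6×C(6,6)×0^13 = 0
Total = 6711344640

Number of surjections = 6711344640


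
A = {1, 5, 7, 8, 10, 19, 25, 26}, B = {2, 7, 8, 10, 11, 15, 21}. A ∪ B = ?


A ∪ B = all elements in A or B (or both)
A = {1, 5, 7, 8, 10, 19, 25, 26}
B = {2, 7, 8, 10, 11, 15, 21}
A ∪ B = {1, 2, 5, 7, 8, 10, 11, 15, 19, 21, 25, 26}

A ∪ B = {1, 2, 5, 7, 8, 10, 11, 15, 19, 21, 25, 26}


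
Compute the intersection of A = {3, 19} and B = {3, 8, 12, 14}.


A ∩ B = elements in both A and B
A = {3, 19}
B = {3, 8, 12, 14}
A ∩ B = {3}

A ∩ B = {3}


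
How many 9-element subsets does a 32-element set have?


C(n,k) = n! / (k!(n-k)!)
C(32,9) = 32! / (9!23!)
= 28048800

C(32,9) = 28048800


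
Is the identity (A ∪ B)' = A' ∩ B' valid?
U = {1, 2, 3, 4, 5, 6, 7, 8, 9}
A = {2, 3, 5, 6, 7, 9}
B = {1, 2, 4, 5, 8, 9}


LHS: A ∪ B = {1, 2, 3, 4, 5, 6, 7, 8, 9}
(A ∪ B)' = U \ (A ∪ B) = ∅
A' = {1, 4, 8}, B' = {3, 6, 7}
Claimed RHS: A' ∩ B' = ∅
Identity is VALID: LHS = RHS = ∅ ✓

Identity is valid. (A ∪ B)' = A' ∩ B' = ∅


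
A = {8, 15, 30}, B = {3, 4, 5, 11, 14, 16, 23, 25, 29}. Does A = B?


Two sets are equal iff they have exactly the same elements.
A = {8, 15, 30}
B = {3, 4, 5, 11, 14, 16, 23, 25, 29}
Differences: {3, 4, 5, 8, 11, 14, 15, 16, 23, 25, 29, 30}
A ≠ B

No, A ≠ B


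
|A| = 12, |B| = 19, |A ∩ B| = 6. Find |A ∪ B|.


|A ∪ B| = |A| + |B| - |A ∩ B|
= 12 + 19 - 6
= 25

|A ∪ B| = 25


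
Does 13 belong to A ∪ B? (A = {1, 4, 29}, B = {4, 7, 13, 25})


A = {1, 4, 29}, B = {4, 7, 13, 25}
A ∪ B = all elements in A or B
A ∪ B = {1, 4, 7, 13, 25, 29}
Checking if 13 ∈ A ∪ B
13 is in A ∪ B → True

13 ∈ A ∪ B


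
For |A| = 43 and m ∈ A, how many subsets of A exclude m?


Subsets of A avoiding m are subsets of A \ {m}, which has 42 elements.
Count = 2^(n-1) = 2^42
= 4398046511104

Number of subsets avoiding m = 4398046511104


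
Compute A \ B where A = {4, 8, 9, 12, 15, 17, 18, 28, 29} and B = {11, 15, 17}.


A \ B = elements in A but not in B
A = {4, 8, 9, 12, 15, 17, 18, 28, 29}
B = {11, 15, 17}
Remove from A any elements in B
A \ B = {4, 8, 9, 12, 18, 28, 29}

A \ B = {4, 8, 9, 12, 18, 28, 29}


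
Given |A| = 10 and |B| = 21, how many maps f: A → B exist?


Each of |A| = 10 inputs maps to any of |B| = 21 outputs.
# functions = |B|^|A| = 21^10
= 16679880978201

Number of functions = 16679880978201


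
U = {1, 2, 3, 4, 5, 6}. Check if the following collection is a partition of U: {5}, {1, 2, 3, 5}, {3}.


A partition requires: (1) non-empty parts, (2) pairwise disjoint, (3) union = U
Parts: {5}, {1, 2, 3, 5}, {3}
Union of parts: {1, 2, 3, 5}
U = {1, 2, 3, 4, 5, 6}
All non-empty? True
Pairwise disjoint? False
Covers U? False

No, not a valid partition


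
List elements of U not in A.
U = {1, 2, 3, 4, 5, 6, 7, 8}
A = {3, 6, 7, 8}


Aᶜ = U \ A = elements in U but not in A
U = {1, 2, 3, 4, 5, 6, 7, 8}
A = {3, 6, 7, 8}
Aᶜ = {1, 2, 4, 5}

Aᶜ = {1, 2, 4, 5}


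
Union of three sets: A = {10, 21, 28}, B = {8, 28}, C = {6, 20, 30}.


A ∪ B = {8, 10, 21, 28}
(A ∪ B) ∪ C = {6, 8, 10, 20, 21, 28, 30}

A ∪ B ∪ C = {6, 8, 10, 20, 21, 28, 30}


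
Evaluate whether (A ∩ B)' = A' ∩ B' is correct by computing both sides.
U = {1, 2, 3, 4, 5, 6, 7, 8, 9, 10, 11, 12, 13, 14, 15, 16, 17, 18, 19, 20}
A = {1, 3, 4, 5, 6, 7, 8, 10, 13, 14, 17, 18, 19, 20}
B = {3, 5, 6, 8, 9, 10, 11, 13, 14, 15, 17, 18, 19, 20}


LHS: A ∩ B = {3, 5, 6, 8, 10, 13, 14, 17, 18, 19, 20}
(A ∩ B)' = U \ (A ∩ B) = {1, 2, 4, 7, 9, 11, 12, 15, 16}
A' = {2, 9, 11, 12, 15, 16}, B' = {1, 2, 4, 7, 12, 16}
Claimed RHS: A' ∩ B' = {2, 12, 16}
Identity is INVALID: LHS = {1, 2, 4, 7, 9, 11, 12, 15, 16} but the RHS claimed here equals {2, 12, 16}. The correct form is (A ∩ B)' = A' ∪ B'.

Identity is invalid: (A ∩ B)' = {1, 2, 4, 7, 9, 11, 12, 15, 16} but A' ∩ B' = {2, 12, 16}. The correct De Morgan law is (A ∩ B)' = A' ∪ B'.


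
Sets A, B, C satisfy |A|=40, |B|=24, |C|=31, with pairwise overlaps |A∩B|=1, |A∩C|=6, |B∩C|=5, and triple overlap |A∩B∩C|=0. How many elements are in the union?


|A∪B∪C| = |A|+|B|+|C| - |A∩B|-|A∩C|-|B∩C| + |A∩B∩C|
= 40+24+31 - 1-6-5 + 0
= 95 - 12 + 0
= 83

|A ∪ B ∪ C| = 83


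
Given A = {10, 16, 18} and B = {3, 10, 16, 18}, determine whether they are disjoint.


Disjoint means A ∩ B = ∅.
A ∩ B = {10, 16, 18}
A ∩ B ≠ ∅, so A and B are NOT disjoint.

No, A and B are not disjoint (A ∩ B = {10, 16, 18})


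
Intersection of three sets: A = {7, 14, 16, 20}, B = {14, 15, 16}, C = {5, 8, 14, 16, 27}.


A ∩ B = {14, 16}
(A ∩ B) ∩ C = {14, 16}

A ∩ B ∩ C = {14, 16}


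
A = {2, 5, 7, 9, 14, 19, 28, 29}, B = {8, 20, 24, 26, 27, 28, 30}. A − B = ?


A \ B = elements in A but not in B
A = {2, 5, 7, 9, 14, 19, 28, 29}
B = {8, 20, 24, 26, 27, 28, 30}
Remove from A any elements in B
A \ B = {2, 5, 7, 9, 14, 19, 29}

A \ B = {2, 5, 7, 9, 14, 19, 29}


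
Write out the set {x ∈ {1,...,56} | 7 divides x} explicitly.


Checking each candidate:
Condition: multiples of 7 in {1,...,56}
Result = {7, 14, 21, 28, 35, 42, 49, 56}

{7, 14, 21, 28, 35, 42, 49, 56}


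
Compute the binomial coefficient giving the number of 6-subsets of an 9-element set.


C(n,k) = n! / (k!(n-k)!)
C(9,6) = 9! / (6!3!)
= 84

C(9,6) = 84


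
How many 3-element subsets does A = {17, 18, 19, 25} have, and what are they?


|A| = 4, so A has C(4,3) = 4 subsets of size 3.
Enumerate by choosing 3 elements from A at a time:
{17, 18, 19}, {17, 18, 25}, {17, 19, 25}, {18, 19, 25}

3-element subsets (4 total): {17, 18, 19}, {17, 18, 25}, {17, 19, 25}, {18, 19, 25}


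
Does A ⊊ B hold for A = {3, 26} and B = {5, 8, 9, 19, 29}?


A ⊂ B requires: A ⊆ B AND A ≠ B.
A ⊆ B? No
A ⊄ B, so A is not a proper subset.

No, A is not a proper subset of B


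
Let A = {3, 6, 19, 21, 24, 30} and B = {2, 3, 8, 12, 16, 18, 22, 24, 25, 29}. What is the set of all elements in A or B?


A ∪ B = all elements in A or B (or both)
A = {3, 6, 19, 21, 24, 30}
B = {2, 3, 8, 12, 16, 18, 22, 24, 25, 29}
A ∪ B = {2, 3, 6, 8, 12, 16, 18, 19, 21, 22, 24, 25, 29, 30}

A ∪ B = {2, 3, 6, 8, 12, 16, 18, 19, 21, 22, 24, 25, 29, 30}


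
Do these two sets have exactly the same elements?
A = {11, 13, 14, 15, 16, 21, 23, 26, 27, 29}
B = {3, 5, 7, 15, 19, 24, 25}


Two sets are equal iff they have exactly the same elements.
A = {11, 13, 14, 15, 16, 21, 23, 26, 27, 29}
B = {3, 5, 7, 15, 19, 24, 25}
Differences: {3, 5, 7, 11, 13, 14, 16, 19, 21, 23, 24, 25, 26, 27, 29}
A ≠ B

No, A ≠ B


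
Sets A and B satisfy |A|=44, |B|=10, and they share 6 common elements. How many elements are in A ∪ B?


|A ∪ B| = |A| + |B| - |A ∩ B|
= 44 + 10 - 6
= 48

|A ∪ B| = 48


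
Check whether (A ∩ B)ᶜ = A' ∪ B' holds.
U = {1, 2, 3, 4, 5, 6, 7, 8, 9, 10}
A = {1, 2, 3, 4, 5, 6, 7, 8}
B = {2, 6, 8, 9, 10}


LHS: A ∩ B = {2, 6, 8}
(A ∩ B)' = U \ (A ∩ B) = {1, 3, 4, 5, 7, 9, 10}
A' = {9, 10}, B' = {1, 3, 4, 5, 7}
Claimed RHS: A' ∪ B' = {1, 3, 4, 5, 7, 9, 10}
Identity is VALID: LHS = RHS = {1, 3, 4, 5, 7, 9, 10} ✓

Identity is valid. (A ∩ B)' = A' ∪ B' = {1, 3, 4, 5, 7, 9, 10}


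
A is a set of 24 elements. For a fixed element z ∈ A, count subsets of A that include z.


Subsets of A containing z correspond to subsets of A \ {z}, which has 23 elements.
Count = 2^(n-1) = 2^23
= 8388608

Number of subsets containing z = 8388608


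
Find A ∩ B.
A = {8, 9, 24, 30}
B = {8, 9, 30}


A ∩ B = elements in both A and B
A = {8, 9, 24, 30}
B = {8, 9, 30}
A ∩ B = {8, 9, 30}

A ∩ B = {8, 9, 30}


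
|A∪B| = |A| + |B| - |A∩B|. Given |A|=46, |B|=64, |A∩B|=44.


|A ∪ B| = |A| + |B| - |A ∩ B|
= 46 + 64 - 44
= 66

|A ∪ B| = 66


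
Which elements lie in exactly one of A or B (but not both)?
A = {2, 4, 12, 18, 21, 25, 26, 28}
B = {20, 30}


A △ B = (A \ B) ∪ (B \ A) = elements in exactly one of A or B
A \ B = {2, 4, 12, 18, 21, 25, 26, 28}
B \ A = {20, 30}
A △ B = {2, 4, 12, 18, 20, 21, 25, 26, 28, 30}

A △ B = {2, 4, 12, 18, 20, 21, 25, 26, 28, 30}


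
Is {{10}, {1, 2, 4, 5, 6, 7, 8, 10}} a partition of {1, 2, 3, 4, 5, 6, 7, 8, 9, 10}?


A partition requires: (1) non-empty parts, (2) pairwise disjoint, (3) union = U
Parts: {10}, {1, 2, 4, 5, 6, 7, 8, 10}
Union of parts: {1, 2, 4, 5, 6, 7, 8, 10}
U = {1, 2, 3, 4, 5, 6, 7, 8, 9, 10}
All non-empty? True
Pairwise disjoint? False
Covers U? False

No, not a valid partition


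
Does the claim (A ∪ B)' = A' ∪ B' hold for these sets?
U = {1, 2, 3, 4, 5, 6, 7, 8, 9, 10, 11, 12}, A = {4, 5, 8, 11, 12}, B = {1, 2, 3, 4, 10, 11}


LHS: A ∪ B = {1, 2, 3, 4, 5, 8, 10, 11, 12}
(A ∪ B)' = U \ (A ∪ B) = {6, 7, 9}
A' = {1, 2, 3, 6, 7, 9, 10}, B' = {5, 6, 7, 8, 9, 12}
Claimed RHS: A' ∪ B' = {1, 2, 3, 5, 6, 7, 8, 9, 10, 12}
Identity is INVALID: LHS = {6, 7, 9} but the RHS claimed here equals {1, 2, 3, 5, 6, 7, 8, 9, 10, 12}. The correct form is (A ∪ B)' = A' ∩ B'.

Identity is invalid: (A ∪ B)' = {6, 7, 9} but A' ∪ B' = {1, 2, 3, 5, 6, 7, 8, 9, 10, 12}. The correct De Morgan law is (A ∪ B)' = A' ∩ B'.


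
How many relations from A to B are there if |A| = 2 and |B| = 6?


A relation from A to B is any subset of A × B.
|A × B| = 2 × 6 = 12
# relations = 2^|A × B| = 2^12 = 4096

Number of relations = 4096


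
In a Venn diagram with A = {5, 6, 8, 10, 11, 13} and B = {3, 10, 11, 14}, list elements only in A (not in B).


A = {5, 6, 8, 10, 11, 13}
B = {3, 10, 11, 14}
Region: only in A (not in B)
Elements: {5, 6, 8, 13}

Elements only in A (not in B): {5, 6, 8, 13}


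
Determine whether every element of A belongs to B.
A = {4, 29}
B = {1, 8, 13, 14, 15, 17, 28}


A ⊆ B means every element of A is in B.
Elements in A not in B: {4, 29}
So A ⊄ B.

No, A ⊄ B


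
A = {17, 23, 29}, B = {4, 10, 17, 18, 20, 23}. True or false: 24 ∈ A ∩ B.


A = {17, 23, 29}, B = {4, 10, 17, 18, 20, 23}
A ∩ B = elements in both A and B
A ∩ B = {17, 23}
Checking if 24 ∈ A ∩ B
24 is not in A ∩ B → False

24 ∉ A ∩ B


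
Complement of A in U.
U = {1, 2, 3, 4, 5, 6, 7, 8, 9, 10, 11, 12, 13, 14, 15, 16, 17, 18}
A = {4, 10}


Aᶜ = U \ A = elements in U but not in A
U = {1, 2, 3, 4, 5, 6, 7, 8, 9, 10, 11, 12, 13, 14, 15, 16, 17, 18}
A = {4, 10}
Aᶜ = {1, 2, 3, 5, 6, 7, 8, 9, 11, 12, 13, 14, 15, 16, 17, 18}

Aᶜ = {1, 2, 3, 5, 6, 7, 8, 9, 11, 12, 13, 14, 15, 16, 17, 18}


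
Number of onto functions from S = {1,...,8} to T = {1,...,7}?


n = |S| = 8, k = |T| = 7. Surjections via inclusion-exclusion:
S(n,k) = Σ(-1)^i × C(k,i) × (k-i)^n, i=0 to k
i=0: (-1)^0×C(7,0)×7^8 = 5764801
i=1: (-1)^1×C(7,1)×6^8 = -11757312
i=2: (-1)^2×C(7,2)×5^8 = 8203125
i=3: (-1)^3×C(7,3)×4^8 = -2293760
i=4: (-1)^4×C(7,4)×3^8 = 229635
i=5: (-1)^5×C(7,5)×2^8 = -5376
i=6: (-1)^6×C(7,6)×1^8 = 7
i=7: (-1)^7×C(7,7)×0^8 = 0
Total = 141120

Number of surjections = 141120


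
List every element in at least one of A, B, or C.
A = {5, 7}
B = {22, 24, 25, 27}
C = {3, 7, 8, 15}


A ∪ B = {5, 7, 22, 24, 25, 27}
(A ∪ B) ∪ C = {3, 5, 7, 8, 15, 22, 24, 25, 27}

A ∪ B ∪ C = {3, 5, 7, 8, 15, 22, 24, 25, 27}


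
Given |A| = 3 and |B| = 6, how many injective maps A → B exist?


An injection sends each of |A| = 3 inputs to a distinct output in B.
# injections = |B|·(|B|-1)·…·(|B|-|A|+1) = 6! / (6 - 3)!
= 6 × 5 × 4
= 120

Number of injections = 120


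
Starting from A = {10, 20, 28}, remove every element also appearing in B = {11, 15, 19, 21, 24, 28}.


A \ B = elements in A but not in B
A = {10, 20, 28}
B = {11, 15, 19, 21, 24, 28}
Remove from A any elements in B
A \ B = {10, 20}

A \ B = {10, 20}


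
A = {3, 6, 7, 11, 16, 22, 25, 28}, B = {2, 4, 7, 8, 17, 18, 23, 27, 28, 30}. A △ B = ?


A △ B = (A \ B) ∪ (B \ A) = elements in exactly one of A or B
A \ B = {3, 6, 11, 16, 22, 25}
B \ A = {2, 4, 8, 17, 18, 23, 27, 30}
A △ B = {2, 3, 4, 6, 8, 11, 16, 17, 18, 22, 23, 25, 27, 30}

A △ B = {2, 3, 4, 6, 8, 11, 16, 17, 18, 22, 23, 25, 27, 30}


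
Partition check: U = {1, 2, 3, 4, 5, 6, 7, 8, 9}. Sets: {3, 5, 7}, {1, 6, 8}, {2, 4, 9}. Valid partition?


A partition requires: (1) non-empty parts, (2) pairwise disjoint, (3) union = U
Parts: {3, 5, 7}, {1, 6, 8}, {2, 4, 9}
Union of parts: {1, 2, 3, 4, 5, 6, 7, 8, 9}
U = {1, 2, 3, 4, 5, 6, 7, 8, 9}
All non-empty? True
Pairwise disjoint? True
Covers U? True

Yes, valid partition


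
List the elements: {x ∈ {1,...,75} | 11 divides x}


Checking each candidate:
Condition: multiples of 11 in {1,...,75}
Result = {11, 22, 33, 44, 55, 66}

{11, 22, 33, 44, 55, 66}


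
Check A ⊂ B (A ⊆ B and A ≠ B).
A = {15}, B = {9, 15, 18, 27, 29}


A ⊂ B requires: A ⊆ B AND A ≠ B.
A ⊆ B? Yes
A = B? No
A ⊂ B: Yes (A is a proper subset of B)

Yes, A ⊂ B


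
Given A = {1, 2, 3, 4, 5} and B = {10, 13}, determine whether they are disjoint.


Disjoint means A ∩ B = ∅.
A ∩ B = ∅
A ∩ B = ∅, so A and B are disjoint.

Yes, A and B are disjoint


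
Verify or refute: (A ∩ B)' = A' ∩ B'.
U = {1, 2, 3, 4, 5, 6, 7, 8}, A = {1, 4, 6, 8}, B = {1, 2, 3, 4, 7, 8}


LHS: A ∩ B = {1, 4, 8}
(A ∩ B)' = U \ (A ∩ B) = {2, 3, 5, 6, 7}
A' = {2, 3, 5, 7}, B' = {5, 6}
Claimed RHS: A' ∩ B' = {5}
Identity is INVALID: LHS = {2, 3, 5, 6, 7} but the RHS claimed here equals {5}. The correct form is (A ∩ B)' = A' ∪ B'.

Identity is invalid: (A ∩ B)' = {2, 3, 5, 6, 7} but A' ∩ B' = {5}. The correct De Morgan law is (A ∩ B)' = A' ∪ B'.


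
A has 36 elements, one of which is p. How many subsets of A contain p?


Subsets of A containing p correspond to subsets of A \ {p}, which has 35 elements.
Count = 2^(n-1) = 2^35
= 34359738368

Number of subsets containing p = 34359738368


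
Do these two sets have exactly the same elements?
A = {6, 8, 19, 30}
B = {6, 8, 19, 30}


Two sets are equal iff they have exactly the same elements.
A = {6, 8, 19, 30}
B = {6, 8, 19, 30}
Same elements → A = B

Yes, A = B


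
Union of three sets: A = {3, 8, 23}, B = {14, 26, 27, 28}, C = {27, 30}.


A ∪ B = {3, 8, 14, 23, 26, 27, 28}
(A ∪ B) ∪ C = {3, 8, 14, 23, 26, 27, 28, 30}

A ∪ B ∪ C = {3, 8, 14, 23, 26, 27, 28, 30}


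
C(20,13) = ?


C(n,k) = n! / (k!(n-k)!)
C(20,13) = 20! / (13!7!)
= 77520

C(20,13) = 77520


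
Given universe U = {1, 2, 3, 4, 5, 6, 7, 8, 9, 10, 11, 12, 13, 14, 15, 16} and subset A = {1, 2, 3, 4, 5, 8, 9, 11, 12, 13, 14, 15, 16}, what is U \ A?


Aᶜ = U \ A = elements in U but not in A
U = {1, 2, 3, 4, 5, 6, 7, 8, 9, 10, 11, 12, 13, 14, 15, 16}
A = {1, 2, 3, 4, 5, 8, 9, 11, 12, 13, 14, 15, 16}
Aᶜ = {6, 7, 10}

Aᶜ = {6, 7, 10}


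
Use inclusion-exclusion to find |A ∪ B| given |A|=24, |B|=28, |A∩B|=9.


|A ∪ B| = |A| + |B| - |A ∩ B|
= 24 + 28 - 9
= 43

|A ∪ B| = 43


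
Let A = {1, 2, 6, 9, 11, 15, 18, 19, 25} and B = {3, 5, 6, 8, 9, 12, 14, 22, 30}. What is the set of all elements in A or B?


A ∪ B = all elements in A or B (or both)
A = {1, 2, 6, 9, 11, 15, 18, 19, 25}
B = {3, 5, 6, 8, 9, 12, 14, 22, 30}
A ∪ B = {1, 2, 3, 5, 6, 8, 9, 11, 12, 14, 15, 18, 19, 22, 25, 30}

A ∪ B = {1, 2, 3, 5, 6, 8, 9, 11, 12, 14, 15, 18, 19, 22, 25, 30}


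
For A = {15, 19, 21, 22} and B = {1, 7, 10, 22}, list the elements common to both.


A ∩ B = elements in both A and B
A = {15, 19, 21, 22}
B = {1, 7, 10, 22}
A ∩ B = {22}

A ∩ B = {22}


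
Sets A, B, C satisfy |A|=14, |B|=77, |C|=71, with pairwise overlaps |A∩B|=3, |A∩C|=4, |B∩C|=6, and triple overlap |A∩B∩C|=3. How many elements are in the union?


|A∪B∪C| = |A|+|B|+|C| - |A∩B|-|A∩C|-|B∩C| + |A∩B∩C|
= 14+77+71 - 3-4-6 + 3
= 162 - 13 + 3
= 152

|A ∪ B ∪ C| = 152


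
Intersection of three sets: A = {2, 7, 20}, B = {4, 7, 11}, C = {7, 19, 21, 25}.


A ∩ B = {7}
(A ∩ B) ∩ C = {7}

A ∩ B ∩ C = {7}


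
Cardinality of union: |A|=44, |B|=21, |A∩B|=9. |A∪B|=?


|A ∪ B| = |A| + |B| - |A ∩ B|
= 44 + 21 - 9
= 56

|A ∪ B| = 56


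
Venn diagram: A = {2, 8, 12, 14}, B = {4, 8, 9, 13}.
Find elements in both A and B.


A = {2, 8, 12, 14}
B = {4, 8, 9, 13}
Region: in both A and B
Elements: {8}

Elements in both A and B: {8}


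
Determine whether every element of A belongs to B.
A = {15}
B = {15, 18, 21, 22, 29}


A ⊆ B means every element of A is in B.
All elements of A are in B.
So A ⊆ B.

Yes, A ⊆ B


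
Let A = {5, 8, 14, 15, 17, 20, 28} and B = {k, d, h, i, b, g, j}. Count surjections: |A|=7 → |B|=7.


n = |A| = 7, k = |B| = 7. Surjections via inclusion-exclusion:
S(n,k) = Σ(-1)^i × C(k,i) × (k-i)^n, i=0 to k
i=0: (-1)^0×C(7,0)×7^7 = 823543
i=1: (-1)^1×C(7,1)×6^7 = -1959552
i=2: (-1)^2×C(7,2)×5^7 = 1640625
i=3: (-1)^3×C(7,3)×4^7 = -573440
i=4: (-1)^4×C(7,4)×3^7 = 76545
i=5: (-1)^5×C(7,5)×2^7 = -2688
i=6: (-1)^6×C(7,6)×1^7 = 7
i=7: (-1)^7×C(7,7)×0^7 = 0
Total = 5040

Number of surjections = 5040


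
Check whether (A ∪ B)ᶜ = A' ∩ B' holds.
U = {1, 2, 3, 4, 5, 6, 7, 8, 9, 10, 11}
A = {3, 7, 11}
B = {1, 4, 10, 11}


LHS: A ∪ B = {1, 3, 4, 7, 10, 11}
(A ∪ B)' = U \ (A ∪ B) = {2, 5, 6, 8, 9}
A' = {1, 2, 4, 5, 6, 8, 9, 10}, B' = {2, 3, 5, 6, 7, 8, 9}
Claimed RHS: A' ∩ B' = {2, 5, 6, 8, 9}
Identity is VALID: LHS = RHS = {2, 5, 6, 8, 9} ✓

Identity is valid. (A ∪ B)' = A' ∩ B' = {2, 5, 6, 8, 9}


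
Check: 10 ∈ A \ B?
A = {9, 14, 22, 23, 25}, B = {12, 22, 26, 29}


A = {9, 14, 22, 23, 25}, B = {12, 22, 26, 29}
A \ B = elements in A but not in B
A \ B = {9, 14, 23, 25}
Checking if 10 ∈ A \ B
10 is not in A \ B → False

10 ∉ A \ B


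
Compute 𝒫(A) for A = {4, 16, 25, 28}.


|A| = 4, so |P(A)| = 2^4 = 16
Enumerate subsets by cardinality (0 to 4):
∅, {4}, {16}, {25}, {28}, {4, 16}, {4, 25}, {4, 28}, {16, 25}, {16, 28}, {25, 28}, {4, 16, 25}, {4, 16, 28}, {4, 25, 28}, {16, 25, 28}, {4, 16, 25, 28}

P(A) has 16 subsets: ∅, {4}, {16}, {25}, {28}, {4, 16}, {4, 25}, {4, 28}, {16, 25}, {16, 28}, {25, 28}, {4, 16, 25}, {4, 16, 28}, {4, 25, 28}, {16, 25, 28}, {4, 16, 25, 28}


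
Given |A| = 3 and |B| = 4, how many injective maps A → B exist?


An injection sends each of |A| = 3 inputs to a distinct output in B.
# injections = |B|·(|B|-1)·…·(|B|-|A|+1) = 4! / (4 - 3)!
= 4 × 3 × 2
= 24

Number of injections = 24


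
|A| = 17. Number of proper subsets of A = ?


Total subsets = 2^n = 2^17 = 131072
Proper subsets exclude the set itself: 2^n - 1
= 131072 - 1
= 131071

Number of proper subsets = 131071


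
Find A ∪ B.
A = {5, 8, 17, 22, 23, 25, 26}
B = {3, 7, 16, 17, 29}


A ∪ B = all elements in A or B (or both)
A = {5, 8, 17, 22, 23, 25, 26}
B = {3, 7, 16, 17, 29}
A ∪ B = {3, 5, 7, 8, 16, 17, 22, 23, 25, 26, 29}

A ∪ B = {3, 5, 7, 8, 16, 17, 22, 23, 25, 26, 29}


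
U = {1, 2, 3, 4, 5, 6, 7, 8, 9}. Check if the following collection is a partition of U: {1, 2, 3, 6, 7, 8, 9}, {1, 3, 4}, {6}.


A partition requires: (1) non-empty parts, (2) pairwise disjoint, (3) union = U
Parts: {1, 2, 3, 6, 7, 8, 9}, {1, 3, 4}, {6}
Union of parts: {1, 2, 3, 4, 6, 7, 8, 9}
U = {1, 2, 3, 4, 5, 6, 7, 8, 9}
All non-empty? True
Pairwise disjoint? False
Covers U? False

No, not a valid partition


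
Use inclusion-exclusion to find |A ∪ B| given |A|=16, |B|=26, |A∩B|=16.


|A ∪ B| = |A| + |B| - |A ∩ B|
= 16 + 26 - 16
= 26

|A ∪ B| = 26


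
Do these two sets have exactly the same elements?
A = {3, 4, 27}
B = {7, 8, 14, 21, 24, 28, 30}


Two sets are equal iff they have exactly the same elements.
A = {3, 4, 27}
B = {7, 8, 14, 21, 24, 28, 30}
Differences: {3, 4, 7, 8, 14, 21, 24, 27, 28, 30}
A ≠ B

No, A ≠ B


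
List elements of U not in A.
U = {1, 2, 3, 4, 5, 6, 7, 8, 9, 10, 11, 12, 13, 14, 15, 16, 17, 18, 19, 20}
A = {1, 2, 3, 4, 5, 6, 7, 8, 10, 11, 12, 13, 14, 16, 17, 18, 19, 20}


Aᶜ = U \ A = elements in U but not in A
U = {1, 2, 3, 4, 5, 6, 7, 8, 9, 10, 11, 12, 13, 14, 15, 16, 17, 18, 19, 20}
A = {1, 2, 3, 4, 5, 6, 7, 8, 10, 11, 12, 13, 14, 16, 17, 18, 19, 20}
Aᶜ = {9, 15}

Aᶜ = {9, 15}


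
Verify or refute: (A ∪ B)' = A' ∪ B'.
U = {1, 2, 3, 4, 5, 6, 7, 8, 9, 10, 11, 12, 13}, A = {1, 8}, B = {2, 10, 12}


LHS: A ∪ B = {1, 2, 8, 10, 12}
(A ∪ B)' = U \ (A ∪ B) = {3, 4, 5, 6, 7, 9, 11, 13}
A' = {2, 3, 4, 5, 6, 7, 9, 10, 11, 12, 13}, B' = {1, 3, 4, 5, 6, 7, 8, 9, 11, 13}
Claimed RHS: A' ∪ B' = {1, 2, 3, 4, 5, 6, 7, 8, 9, 10, 11, 12, 13}
Identity is INVALID: LHS = {3, 4, 5, 6, 7, 9, 11, 13} but the RHS claimed here equals {1, 2, 3, 4, 5, 6, 7, 8, 9, 10, 11, 12, 13}. The correct form is (A ∪ B)' = A' ∩ B'.

Identity is invalid: (A ∪ B)' = {3, 4, 5, 6, 7, 9, 11, 13} but A' ∪ B' = {1, 2, 3, 4, 5, 6, 7, 8, 9, 10, 11, 12, 13}. The correct De Morgan law is (A ∪ B)' = A' ∩ B'.


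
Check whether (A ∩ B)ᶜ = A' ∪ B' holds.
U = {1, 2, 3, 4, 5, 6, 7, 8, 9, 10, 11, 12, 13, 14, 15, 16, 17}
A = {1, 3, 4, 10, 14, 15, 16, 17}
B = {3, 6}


LHS: A ∩ B = {3}
(A ∩ B)' = U \ (A ∩ B) = {1, 2, 4, 5, 6, 7, 8, 9, 10, 11, 12, 13, 14, 15, 16, 17}
A' = {2, 5, 6, 7, 8, 9, 11, 12, 13}, B' = {1, 2, 4, 5, 7, 8, 9, 10, 11, 12, 13, 14, 15, 16, 17}
Claimed RHS: A' ∪ B' = {1, 2, 4, 5, 6, 7, 8, 9, 10, 11, 12, 13, 14, 15, 16, 17}
Identity is VALID: LHS = RHS = {1, 2, 4, 5, 6, 7, 8, 9, 10, 11, 12, 13, 14, 15, 16, 17} ✓

Identity is valid. (A ∩ B)' = A' ∪ B' = {1, 2, 4, 5, 6, 7, 8, 9, 10, 11, 12, 13, 14, 15, 16, 17}


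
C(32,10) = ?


C(n,k) = n! / (k!(n-k)!)
C(32,10) = 32! / (10!22!)
= 64512240

C(32,10) = 64512240


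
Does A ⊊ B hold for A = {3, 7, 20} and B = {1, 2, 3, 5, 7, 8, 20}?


A ⊂ B requires: A ⊆ B AND A ≠ B.
A ⊆ B? Yes
A = B? No
A ⊂ B: Yes (A is a proper subset of B)

Yes, A ⊂ B


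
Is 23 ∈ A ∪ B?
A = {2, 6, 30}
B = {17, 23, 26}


A = {2, 6, 30}, B = {17, 23, 26}
A ∪ B = all elements in A or B
A ∪ B = {2, 6, 17, 23, 26, 30}
Checking if 23 ∈ A ∪ B
23 is in A ∪ B → True

23 ∈ A ∪ B


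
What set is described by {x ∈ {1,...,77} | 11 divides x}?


Checking each candidate:
Condition: multiples of 11 in {1,...,77}
Result = {11, 22, 33, 44, 55, 66, 77}

{11, 22, 33, 44, 55, 66, 77}


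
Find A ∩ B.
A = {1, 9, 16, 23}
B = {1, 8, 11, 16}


A ∩ B = elements in both A and B
A = {1, 9, 16, 23}
B = {1, 8, 11, 16}
A ∩ B = {1, 16}

A ∩ B = {1, 16}


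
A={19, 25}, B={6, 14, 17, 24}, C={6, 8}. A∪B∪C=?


A ∪ B = {6, 14, 17, 19, 24, 25}
(A ∪ B) ∪ C = {6, 8, 14, 17, 19, 24, 25}

A ∪ B ∪ C = {6, 8, 14, 17, 19, 24, 25}


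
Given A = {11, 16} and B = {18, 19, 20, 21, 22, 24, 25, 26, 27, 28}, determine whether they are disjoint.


Disjoint means A ∩ B = ∅.
A ∩ B = ∅
A ∩ B = ∅, so A and B are disjoint.

Yes, A and B are disjoint


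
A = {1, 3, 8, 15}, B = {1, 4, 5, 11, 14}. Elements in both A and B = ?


A = {1, 3, 8, 15}
B = {1, 4, 5, 11, 14}
Region: in both A and B
Elements: {1}

Elements in both A and B: {1}


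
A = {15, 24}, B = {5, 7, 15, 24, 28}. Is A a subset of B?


A ⊆ B means every element of A is in B.
All elements of A are in B.
So A ⊆ B.

Yes, A ⊆ B


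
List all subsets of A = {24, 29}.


|A| = 2, so |P(A)| = 2^2 = 4
Enumerate subsets by cardinality (0 to 2):
∅, {24}, {29}, {24, 29}

P(A) has 4 subsets: ∅, {24}, {29}, {24, 29}


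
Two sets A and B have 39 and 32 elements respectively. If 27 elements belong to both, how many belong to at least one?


|A ∪ B| = |A| + |B| - |A ∩ B|
= 39 + 32 - 27
= 44

|A ∪ B| = 44


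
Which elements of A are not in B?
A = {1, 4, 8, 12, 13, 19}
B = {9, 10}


A \ B = elements in A but not in B
A = {1, 4, 8, 12, 13, 19}
B = {9, 10}
Remove from A any elements in B
A \ B = {1, 4, 8, 12, 13, 19}

A \ B = {1, 4, 8, 12, 13, 19}


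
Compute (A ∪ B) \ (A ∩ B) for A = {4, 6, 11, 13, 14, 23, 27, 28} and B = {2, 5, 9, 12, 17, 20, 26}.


A △ B = (A \ B) ∪ (B \ A) = elements in exactly one of A or B
A \ B = {4, 6, 11, 13, 14, 23, 27, 28}
B \ A = {2, 5, 9, 12, 17, 20, 26}
A △ B = {2, 4, 5, 6, 9, 11, 12, 13, 14, 17, 20, 23, 26, 27, 28}

A △ B = {2, 4, 5, 6, 9, 11, 12, 13, 14, 17, 20, 23, 26, 27, 28}


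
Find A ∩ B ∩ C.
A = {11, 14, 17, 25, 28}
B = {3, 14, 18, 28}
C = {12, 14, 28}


A ∩ B = {14, 28}
(A ∩ B) ∩ C = {14, 28}

A ∩ B ∩ C = {14, 28}


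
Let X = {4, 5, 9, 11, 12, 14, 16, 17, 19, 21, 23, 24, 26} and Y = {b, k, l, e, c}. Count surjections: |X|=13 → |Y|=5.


n = |X| = 13, k = |Y| = 5. Surjections via inclusion-exclusion:
S(n,k) = Σ(-1)^i × C(k,i) × (k-i)^n, i=0 to k
i=0: (-1)^0×C(5,0)×5^13 = 1220703125
i=1: (-1)^1×C(5,1)×4^13 = -335544320
i=2: (-1)^2×C(5,2)×3^13 = 15943230
i=3: (-1)^3×C(5,3)×2^13 = -81920
i=4: (-1)^4×C(5,4)×1^13 = 5
i=5: (-1)^5×C(5,5)×0^13 = 0
Total = 901020120

Number of surjections = 901020120


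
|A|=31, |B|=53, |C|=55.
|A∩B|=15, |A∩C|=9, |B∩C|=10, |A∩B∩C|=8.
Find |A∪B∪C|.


|A∪B∪C| = |A|+|B|+|C| - |A∩B|-|A∩C|-|B∩C| + |A∩B∩C|
= 31+53+55 - 15-9-10 + 8
= 139 - 34 + 8
= 113

|A ∪ B ∪ C| = 113


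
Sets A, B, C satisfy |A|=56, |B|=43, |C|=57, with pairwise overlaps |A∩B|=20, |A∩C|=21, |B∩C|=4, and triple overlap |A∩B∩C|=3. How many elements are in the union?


|A∪B∪C| = |A|+|B|+|C| - |A∩B|-|A∩C|-|B∩C| + |A∩B∩C|
= 56+43+57 - 20-21-4 + 3
= 156 - 45 + 3
= 114

|A ∪ B ∪ C| = 114


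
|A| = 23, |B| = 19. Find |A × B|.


|A × B| = |A| × |B|
= 23 × 19
= 437

|A × B| = 437


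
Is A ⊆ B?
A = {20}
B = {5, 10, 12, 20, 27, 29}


A ⊆ B means every element of A is in B.
All elements of A are in B.
So A ⊆ B.

Yes, A ⊆ B


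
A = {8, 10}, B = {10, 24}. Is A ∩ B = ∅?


Disjoint means A ∩ B = ∅.
A ∩ B = {10}
A ∩ B ≠ ∅, so A and B are NOT disjoint.

No, A and B are not disjoint (A ∩ B = {10})


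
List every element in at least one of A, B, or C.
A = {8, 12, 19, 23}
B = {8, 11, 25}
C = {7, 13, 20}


A ∪ B = {8, 11, 12, 19, 23, 25}
(A ∪ B) ∪ C = {7, 8, 11, 12, 13, 19, 20, 23, 25}

A ∪ B ∪ C = {7, 8, 11, 12, 13, 19, 20, 23, 25}


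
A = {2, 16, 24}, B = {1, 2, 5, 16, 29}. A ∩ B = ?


A ∩ B = elements in both A and B
A = {2, 16, 24}
B = {1, 2, 5, 16, 29}
A ∩ B = {2, 16}

A ∩ B = {2, 16}


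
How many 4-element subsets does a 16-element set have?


C(n,k) = n! / (k!(n-k)!)
C(16,4) = 16! / (4!12!)
= 1820

C(16,4) = 1820


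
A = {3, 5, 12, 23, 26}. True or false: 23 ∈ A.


A = {3, 5, 12, 23, 26}
Checking if 23 is in A
23 is in A → True

23 ∈ A


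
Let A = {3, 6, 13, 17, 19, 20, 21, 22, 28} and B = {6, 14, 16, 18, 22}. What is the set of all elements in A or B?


A ∪ B = all elements in A or B (or both)
A = {3, 6, 13, 17, 19, 20, 21, 22, 28}
B = {6, 14, 16, 18, 22}
A ∪ B = {3, 6, 13, 14, 16, 17, 18, 19, 20, 21, 22, 28}

A ∪ B = {3, 6, 13, 14, 16, 17, 18, 19, 20, 21, 22, 28}


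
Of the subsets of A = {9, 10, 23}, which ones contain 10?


A subset of A contains 10 iff the remaining 2 elements form any subset of A \ {10}.
Count: 2^(n-1) = 2^2 = 4
Subsets containing 10: {10}, {9, 10}, {10, 23}, {9, 10, 23}

Subsets containing 10 (4 total): {10}, {9, 10}, {10, 23}, {9, 10, 23}


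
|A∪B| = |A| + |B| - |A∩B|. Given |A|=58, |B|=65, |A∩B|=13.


|A ∪ B| = |A| + |B| - |A ∩ B|
= 58 + 65 - 13
= 110

|A ∪ B| = 110


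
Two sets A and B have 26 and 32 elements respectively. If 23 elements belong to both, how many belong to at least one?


|A ∪ B| = |A| + |B| - |A ∩ B|
= 26 + 32 - 23
= 35

|A ∪ B| = 35


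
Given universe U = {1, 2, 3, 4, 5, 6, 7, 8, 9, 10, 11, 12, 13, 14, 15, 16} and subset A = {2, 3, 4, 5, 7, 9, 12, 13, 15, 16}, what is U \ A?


Aᶜ = U \ A = elements in U but not in A
U = {1, 2, 3, 4, 5, 6, 7, 8, 9, 10, 11, 12, 13, 14, 15, 16}
A = {2, 3, 4, 5, 7, 9, 12, 13, 15, 16}
Aᶜ = {1, 6, 8, 10, 11, 14}

Aᶜ = {1, 6, 8, 10, 11, 14}


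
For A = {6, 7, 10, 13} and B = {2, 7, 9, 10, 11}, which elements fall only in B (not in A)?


A = {6, 7, 10, 13}
B = {2, 7, 9, 10, 11}
Region: only in B (not in A)
Elements: {2, 9, 11}

Elements only in B (not in A): {2, 9, 11}


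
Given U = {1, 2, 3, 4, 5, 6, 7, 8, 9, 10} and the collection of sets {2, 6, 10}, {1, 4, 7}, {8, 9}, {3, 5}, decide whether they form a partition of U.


A partition requires: (1) non-empty parts, (2) pairwise disjoint, (3) union = U
Parts: {2, 6, 10}, {1, 4, 7}, {8, 9}, {3, 5}
Union of parts: {1, 2, 3, 4, 5, 6, 7, 8, 9, 10}
U = {1, 2, 3, 4, 5, 6, 7, 8, 9, 10}
All non-empty? True
Pairwise disjoint? True
Covers U? True

Yes, valid partition


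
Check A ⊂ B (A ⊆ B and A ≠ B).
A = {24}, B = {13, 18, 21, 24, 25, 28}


A ⊂ B requires: A ⊆ B AND A ≠ B.
A ⊆ B? Yes
A = B? No
A ⊂ B: Yes (A is a proper subset of B)

Yes, A ⊂ B


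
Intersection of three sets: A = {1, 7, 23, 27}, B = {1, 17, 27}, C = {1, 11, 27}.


A ∩ B = {1, 27}
(A ∩ B) ∩ C = {1, 27}

A ∩ B ∩ C = {1, 27}


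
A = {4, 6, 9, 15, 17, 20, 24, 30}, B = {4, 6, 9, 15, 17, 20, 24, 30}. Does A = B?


Two sets are equal iff they have exactly the same elements.
A = {4, 6, 9, 15, 17, 20, 24, 30}
B = {4, 6, 9, 15, 17, 20, 24, 30}
Same elements → A = B

Yes, A = B


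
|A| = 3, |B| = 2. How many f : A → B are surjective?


n = |A| = 3, k = |B| = 2. Surjections via inclusion-exclusion:
S(n,k) = Σ(-1)^i × C(k,i) × (k-i)^n, i=0 to k
i=0: (-1)^0×C(2,0)×2^3 = 8
i=1: (-1)^1×C(2,1)×1^3 = -2
i=2: (-1)^2×C(2,2)×0^3 = 0
Total = 6

Number of surjections = 6


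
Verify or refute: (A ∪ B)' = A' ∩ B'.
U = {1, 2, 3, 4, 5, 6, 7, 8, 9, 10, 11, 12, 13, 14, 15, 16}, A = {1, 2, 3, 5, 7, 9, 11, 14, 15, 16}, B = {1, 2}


LHS: A ∪ B = {1, 2, 3, 5, 7, 9, 11, 14, 15, 16}
(A ∪ B)' = U \ (A ∪ B) = {4, 6, 8, 10, 12, 13}
A' = {4, 6, 8, 10, 12, 13}, B' = {3, 4, 5, 6, 7, 8, 9, 10, 11, 12, 13, 14, 15, 16}
Claimed RHS: A' ∩ B' = {4, 6, 8, 10, 12, 13}
Identity is VALID: LHS = RHS = {4, 6, 8, 10, 12, 13} ✓

Identity is valid. (A ∪ B)' = A' ∩ B' = {4, 6, 8, 10, 12, 13}
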